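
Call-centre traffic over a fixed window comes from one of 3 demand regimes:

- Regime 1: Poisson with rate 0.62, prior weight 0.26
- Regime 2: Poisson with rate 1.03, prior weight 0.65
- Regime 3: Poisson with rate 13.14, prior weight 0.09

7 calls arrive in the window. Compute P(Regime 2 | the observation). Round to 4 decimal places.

0.0233

The responsibility of component k is π_k f_k(x) divided by Σ_j π_j f_j(x).
Evaluate each component's likelihood at the observed value:
  L_1 = e^(−0.62)·0.62^7/7! = 3.7588e-06
  L_2 = e^(−1.03)·1.03^7/7! = 8.71178e-05
  L_3 = e^(−13.14)·13.14^7/7! = 0.0263698
Multiply by the mixture weights:
  π_1·L_1 = 0.26 × 3.7588e-06 = 9.77287e-07
  π_2·L_2 = 0.65 × 8.71178e-05 = 5.66265e-05
  π_3·L_3 = 0.09 × 0.0263698 = 0.00237329
Sum: 9.77287e-07 + 5.66265e-05 + 0.00237329 = 0.00243089
Responsibility of Regime 2: 5.66265e-05 / 0.00243089 ≈ 0.0233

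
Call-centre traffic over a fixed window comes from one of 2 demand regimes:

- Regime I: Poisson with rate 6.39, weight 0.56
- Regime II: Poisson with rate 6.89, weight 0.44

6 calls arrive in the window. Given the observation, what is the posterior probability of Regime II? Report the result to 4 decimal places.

0.4282

By Bayes' theorem, P(k | x) = π_k f_k(x) / Σ_j π_j f_j(x).
Evaluate each component's likelihood at the observed value:
  f_I = 0.158683
  f_II = 0.151249
Weight by the priors:
  π_I·f_I = 0.56 × 0.158683 = 0.0888626
  π_II·f_II = 0.44 × 0.151249 = 0.0665498
Marginal: 0.0888626 + 0.0665498 = 0.155412
P(Regime II | the observation) ≈ 0.4282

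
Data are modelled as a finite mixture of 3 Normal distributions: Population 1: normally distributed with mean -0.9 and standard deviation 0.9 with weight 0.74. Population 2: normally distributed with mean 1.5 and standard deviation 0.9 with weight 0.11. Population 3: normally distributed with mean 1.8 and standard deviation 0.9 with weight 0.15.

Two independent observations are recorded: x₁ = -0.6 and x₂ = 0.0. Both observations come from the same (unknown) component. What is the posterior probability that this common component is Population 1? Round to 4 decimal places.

By Bayes' theorem, P(k | x) = π_k f_k(x) / Σ_j π_j f_j(x).
Since both observations come from the same component, the likelihood for component k is f_k(x₁)·f_k(x₂).
  p_1 = [(1/(0.9·√(2π)))·exp(−(-0.6−-0.9)²/(2·0.9²)) = 0.443269·exp(-0.05556) = 0.419315] × [0.268856] = 0.112735
  p_2 = [(1/(0.9·√(2π)))·exp(−(-0.6−1.5)²/(2·0.9²)) = 0.443269·exp(-2.72222) = 0.0291354] × [0.11053] = 0.00322034
  p_3 = [(1/(0.9·√(2π)))·exp(−(-0.6−1.8)²/(2·0.9²)) = 0.443269·exp(-3.55556) = 0.0126622] × [0.05999] = 0.000759605
Multiply by the mixture weights:
  π_1·p_1 = 0.74 × 0.112735 = 0.0834242
  π_2·p_2 = 0.11 × 0.00322034 = 0.000354238
  π_3·p_3 = 0.15 × 0.000759605 = 0.000113941
Denominator: 0.0834242 + 0.000354238 + 0.000113941 = 0.0838924
So the posterior for Population 1 is 0.0834242 / 0.0838924 ≈ 0.9944.

0.9944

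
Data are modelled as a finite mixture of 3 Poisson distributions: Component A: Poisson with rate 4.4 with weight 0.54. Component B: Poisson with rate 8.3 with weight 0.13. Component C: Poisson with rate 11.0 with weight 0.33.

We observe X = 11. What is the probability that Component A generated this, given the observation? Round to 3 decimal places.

P(component k | x) = π_k·f_k(x) / marginal(x), where marginal(x) = Σ_j π_j·f_j(x).
Evaluate each component's likelihood at the observed value:
  f_A = e^(−4.4)·4.4^11/11! = 0.00368068
  f_B = e^(−8.3)·8.3^11/11! = 0.0801787
  f_C = e^(−11.0)·11.0^11/11! = 0.119378
Prior × likelihood for each component:
  π_A·f_A = 0.54 × 0.00368068 = 0.00198757
  π_B·f_B = 0.13 × 0.0801787 = 0.0104232
  π_C·f_C = 0.33 × 0.119378 = 0.0393948
Denominator: 0.00198757 + 0.0104232 + 0.0393948 = 0.0518056
P(Component A | the observation) ≈ 0.038

0.038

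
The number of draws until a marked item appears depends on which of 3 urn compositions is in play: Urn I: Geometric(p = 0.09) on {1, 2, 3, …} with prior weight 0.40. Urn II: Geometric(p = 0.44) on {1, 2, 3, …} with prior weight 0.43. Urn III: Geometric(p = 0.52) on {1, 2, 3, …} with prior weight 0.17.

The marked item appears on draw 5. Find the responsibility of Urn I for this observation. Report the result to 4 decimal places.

P(component k | x) = π_k·f_k(x) / marginal(x), where marginal(x) = Σ_j π_j·f_j(x).
Component likelihoods at x = 5:
  L_I = 0.09·(1−0.09)^4 = 0.09·0.68575 = 0.0617175
  L_II = 0.44·(1−0.44)^4 = 0.44·0.098345 = 0.0432718
  L_III = 0.52·(1−0.52)^4 = 0.52·0.0530842 = 0.0276038
Multiply by the mixture weights:
  π_I·L_I = 0.40 × 0.0617175 = 0.024687
  π_II·L_II = 0.43 × 0.0432718 = 0.0186069
  π_III·L_III = 0.17 × 0.0276038 = 0.00469264
Marginal: 0.024687 + 0.0186069 + 0.00469264 = 0.0479865
So the posterior for Urn I is 0.024687 / 0.0479865 ≈ 0.5145.

0.5145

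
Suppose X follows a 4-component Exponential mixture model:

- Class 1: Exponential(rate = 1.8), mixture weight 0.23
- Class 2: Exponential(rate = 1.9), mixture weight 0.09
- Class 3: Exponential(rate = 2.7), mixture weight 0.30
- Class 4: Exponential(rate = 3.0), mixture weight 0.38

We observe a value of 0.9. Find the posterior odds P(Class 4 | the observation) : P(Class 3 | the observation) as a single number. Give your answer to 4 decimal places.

Posterior odds = (w_i f_i(x)) / (w_j f_j(x)); the normalising sum cancels.
Component likelihoods at x = 0.9:
  p_1 = 1.8·e^(−1.8·0.9) = 1.8·e^(−1.6200) = 0.356218
  p_2 = 1.9·e^(−1.9·0.9) = 1.9·e^(−1.7100) = 0.343645
  p_3 = 2.7·e^(−2.7·0.9) = 2.7·e^(−2.4300) = 0.237699
  p_4 = 3.0·e^(−3.0·0.9) = 3.0·e^(−2.7000) = 0.201617
0.0766143 / 0.0713098 ≈ 1.0744

1.0744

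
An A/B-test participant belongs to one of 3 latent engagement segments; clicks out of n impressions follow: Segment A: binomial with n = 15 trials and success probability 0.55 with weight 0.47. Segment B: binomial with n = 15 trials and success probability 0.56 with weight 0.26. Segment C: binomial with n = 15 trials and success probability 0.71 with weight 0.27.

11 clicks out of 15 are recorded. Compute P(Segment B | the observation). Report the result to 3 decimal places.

Posterior ∝ prior × likelihood, so P(k | x) ∝ π_k f_k(x); normalise over all components.
Evaluate each component's likelihood at the observed value:
  f_A = 0.077978
  f_B = 0.0868984
  f_C = 0.223134
Unnormalised posteriors:
  π_A·f_A = 0.47 × 0.077978 = 0.0366497
  π_B·f_B = 0.26 × 0.0868984 = 0.0225936
  π_C·f_C = 0.27 × 0.223134 = 0.0602463
Sum: 0.0366497 + 0.0225936 + 0.0602463 = 0.11949
P(Segment B | x) ≈ 0.189

0.189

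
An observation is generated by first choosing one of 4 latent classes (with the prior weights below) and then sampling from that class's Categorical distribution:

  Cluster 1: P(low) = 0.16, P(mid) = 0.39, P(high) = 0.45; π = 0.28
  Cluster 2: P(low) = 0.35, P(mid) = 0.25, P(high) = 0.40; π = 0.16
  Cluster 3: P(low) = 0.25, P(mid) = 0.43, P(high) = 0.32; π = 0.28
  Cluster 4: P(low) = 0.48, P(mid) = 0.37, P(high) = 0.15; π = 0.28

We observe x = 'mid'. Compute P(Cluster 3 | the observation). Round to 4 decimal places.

By Bayes' theorem, P(k | x) = π_k f_k(x) / Σ_j π_j f_j(x).
Component likelihoods at x = 'mid':
  L_1 = P(mid | comp) = 0.39
  L_2 = P(mid | comp) = 0.25
  L_3 = P(mid | comp) = 0.43
  L_4 = P(mid | comp) = 0.37
Weight by the priors:
  π_1·L_1 = 0.28 × 0.39 = 0.1092
  π_2·L_2 = 0.16 × 0.25 = 0.04
  π_3·L_3 = 0.28 × 0.43 = 0.1204
  π_4·L_4 = 0.28 × 0.37 = 0.1036
Normaliser: 0.1092 + 0.04 + 0.1204 + 0.1036 = 0.3732
So the posterior for Cluster 3 is 0.1204 / 0.3732 ≈ 0.3226.

0.3226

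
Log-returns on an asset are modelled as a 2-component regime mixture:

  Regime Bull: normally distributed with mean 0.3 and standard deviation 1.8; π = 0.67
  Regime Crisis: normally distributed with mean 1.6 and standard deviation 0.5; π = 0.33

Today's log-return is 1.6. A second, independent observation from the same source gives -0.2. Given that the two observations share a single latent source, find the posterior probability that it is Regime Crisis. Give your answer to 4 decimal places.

0.0130

P(component k | x) = w_k·f_k(x) / marginal(x), where marginal(x) = Σ_j w_j·f_j(x).
Since both observations come from the same component, the likelihood for component k is f_k(x₁)·f_k(x₂).
  L_Bull = [0.170755] × [0.213247] = 0.0364129
  L_Crisis = [0.797885] × [0.0012238] = 0.000976454
Prior × likelihood for each component:
  w_Bull·L_Bull = 0.67 × 0.0364129 = 0.0243966
  w_Crisis·L_Crisis = 0.33 × 0.000976454 = 0.00032223
Normaliser: 0.0243966 + 0.00032223 = 0.0247188
Responsibility of Regime Crisis: 0.00032223 / 0.0247188 ≈ 0.0130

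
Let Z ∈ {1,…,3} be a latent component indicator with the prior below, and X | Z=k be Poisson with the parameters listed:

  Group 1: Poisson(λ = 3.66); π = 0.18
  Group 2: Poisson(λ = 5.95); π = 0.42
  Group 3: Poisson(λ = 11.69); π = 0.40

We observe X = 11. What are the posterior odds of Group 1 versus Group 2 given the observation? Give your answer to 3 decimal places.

0.020

Since P(k|x) ∝ P(Z=k) f_k(x), the posterior odds are P(Z=i) f_i(x) / (P(Z=j) f_j(x)).
Evaluate each component's likelihood at the observed value:
  p_1 = e^(−3.66)·3.66^11/11! = 0.0010177
  p_2 = e^(−5.95)·5.95^11/11! = 0.0216012
  p_3 = e^(−11.69)·11.69^11/11! = 0.116923
0.000183185 / 0.00907252 ≈ 0.020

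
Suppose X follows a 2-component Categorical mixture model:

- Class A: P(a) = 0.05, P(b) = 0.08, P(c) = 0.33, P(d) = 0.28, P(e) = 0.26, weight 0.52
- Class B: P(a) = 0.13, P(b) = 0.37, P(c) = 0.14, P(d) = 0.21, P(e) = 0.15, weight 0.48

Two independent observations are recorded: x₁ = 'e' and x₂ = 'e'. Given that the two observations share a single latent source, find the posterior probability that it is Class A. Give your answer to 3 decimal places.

By Bayes' theorem, P(k | x) = P(Z=k) f_k(x) / Σ_j P(Z=j) f_j(x).
Since both observations come from the same component, the likelihood for component k is f_k(x₁)·f_k(x₂).
  p_A = [0.26] × [0.26] = 0.0676
  p_B = [0.15] × [0.15] = 0.0225
Multiply by the mixture weights:
  P(Z=A)·p_A = 0.52 × 0.0676 = 0.035152
  P(Z=B)·p_B = 0.48 × 0.0225 = 0.0108
Marginal: 0.035152 + 0.0108 = 0.045952
Responsibility of Class A: 0.035152 / 0.045952 ≈ 0.765

0.765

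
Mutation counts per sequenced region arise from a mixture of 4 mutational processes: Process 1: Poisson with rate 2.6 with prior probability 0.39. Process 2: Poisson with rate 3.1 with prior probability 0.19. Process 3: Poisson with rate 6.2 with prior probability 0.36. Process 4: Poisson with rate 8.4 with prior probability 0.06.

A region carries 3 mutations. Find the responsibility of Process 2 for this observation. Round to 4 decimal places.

0.2695

Apply Bayes' rule: the posterior for each component is proportional to its prior times its likelihood at x.
Component likelihoods at x = 3 mutations:
  p_1 = e^(−2.6)·2.6^3/3! = 0.217572
  p_2 = e^(−3.1)·3.1^3/3! = 0.223677
  p_3 = e^(−6.2)·6.2^3/3! = 0.0806117
  p_4 = e^(−8.4)·8.4^3/3! = 0.0222133
Prior × likelihood for each component:
  P(Z=1)·p_1 = 0.39 × 0.217572 = 0.0848531
  P(Z=2)·p_2 = 0.19 × 0.223677 = 0.0424986
  P(Z=3)·p_3 = 0.36 × 0.0806117 = 0.0290202
  P(Z=4)·p_4 = 0.06 × 0.0222133 = 0.0013328
Sum: 0.0848531 + 0.0424986 + 0.0290202 + 0.0013328 = 0.157705
So the posterior for Process 2 is 0.0424986 / 0.157705 ≈ 0.2695.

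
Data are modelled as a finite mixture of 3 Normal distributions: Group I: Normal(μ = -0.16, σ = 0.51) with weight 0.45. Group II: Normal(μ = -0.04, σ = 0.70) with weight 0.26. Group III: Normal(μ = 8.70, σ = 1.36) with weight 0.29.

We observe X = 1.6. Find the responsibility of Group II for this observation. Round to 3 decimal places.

P(component k | x) = P(Z=k)·f_k(x) / marginal(x), where marginal(x) = Σ_j P(Z=j)·f_j(x).
Evaluate each component's likelihood at the observed value:
  f_I = 0.00202897
  f_II = 0.0366349
  f_III = 3.54097e-07
Multiply by the mixture weights:
  P(Z=I)·f_I = 0.45 × 0.00202897 = 0.000913037
  P(Z=II)·f_II = 0.26 × 0.0366349 = 0.00952508
  P(Z=III)·f_III = 0.29 × 3.54097e-07 = 1.02688e-07
Marginal: 0.000913037 + 0.00952508 + 1.02688e-07 = 0.0104382
P(Group II | the observation) = 0.00952508 / 0.0104382 ≈ 0.913

0.913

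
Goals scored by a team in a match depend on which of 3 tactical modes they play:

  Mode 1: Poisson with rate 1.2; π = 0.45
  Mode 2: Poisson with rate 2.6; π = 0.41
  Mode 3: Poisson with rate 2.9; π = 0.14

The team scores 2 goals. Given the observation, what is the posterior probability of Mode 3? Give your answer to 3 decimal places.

0.139

Apply Bayes' rule: the posterior for each component is proportional to its prior times its likelihood at x.
Poisson probabilities:
  f_1 = 0.21686
  f_2 = 0.251045
  f_3 = 0.231373
Unnormalised posteriors:
  w_1·f_1 = 0.45 × 0.21686 = 0.0975869
  w_2·f_2 = 0.41 × 0.251045 = 0.102928
  w_3·f_3 = 0.14 × 0.231373 = 0.0323922
Marginal: 0.0975869 + 0.102928 + 0.0323922 = 0.232907
P(Mode 3 | 2 goals) ≈ 0.139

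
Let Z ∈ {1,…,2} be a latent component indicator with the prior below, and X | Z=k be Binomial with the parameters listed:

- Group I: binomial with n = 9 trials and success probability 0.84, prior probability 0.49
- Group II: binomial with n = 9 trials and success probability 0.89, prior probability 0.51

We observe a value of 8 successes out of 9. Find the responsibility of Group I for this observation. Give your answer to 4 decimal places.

By Bayes' theorem, P(k | x) = π_k f_k(x) / Σ_j π_j f_j(x).
Binomial probabilities:
  L_I = 0.356941
  L_II = 0.389722
Prior × likelihood for each component:
  π_I·L_I = 0.49 × 0.356941 = 0.174901
  π_II·L_II = 0.51 × 0.389722 = 0.198758
Evidence: 0.174901 + 0.198758 = 0.37366
P(Group I | data) = 0.174901 / 0.37366 ≈ 0.4681

0.4681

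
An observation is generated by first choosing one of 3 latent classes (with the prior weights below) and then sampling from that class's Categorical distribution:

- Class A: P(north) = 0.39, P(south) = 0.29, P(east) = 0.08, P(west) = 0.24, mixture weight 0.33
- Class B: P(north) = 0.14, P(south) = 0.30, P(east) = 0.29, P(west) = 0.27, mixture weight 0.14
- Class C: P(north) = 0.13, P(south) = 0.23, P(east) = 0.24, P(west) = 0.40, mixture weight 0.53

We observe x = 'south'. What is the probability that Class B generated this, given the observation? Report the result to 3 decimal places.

0.162

By Bayes' theorem, P(k | x) = P(Z=k) f_k(x) / Σ_j P(Z=j) f_j(x).
Categorical probabilities:
  f_A = 0.29
  f_B = 0.3
  f_C = 0.23
Prior × likelihood for each component:
  P(Z=A)·f_A = 0.33 × 0.29 = 0.0957
  P(Z=B)·f_B = 0.14 × 0.3 = 0.042
  P(Z=C)·f_C = 0.53 × 0.23 = 0.1219
Sum: 0.0957 + 0.042 + 0.1219 = 0.2596
P(Class B | 'south') ≈ 0.162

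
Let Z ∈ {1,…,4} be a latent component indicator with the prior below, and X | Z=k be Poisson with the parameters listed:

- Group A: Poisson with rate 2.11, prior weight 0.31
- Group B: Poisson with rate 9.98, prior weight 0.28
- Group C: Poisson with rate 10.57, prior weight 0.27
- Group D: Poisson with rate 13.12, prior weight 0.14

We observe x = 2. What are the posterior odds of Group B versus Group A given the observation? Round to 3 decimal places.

Only the two components matter; the odds are (w_i f_i(x)) / (w_j f_j(x)).
Evaluate each component's likelihood at the observed value:
  p_A = 0.269882
  p_B = 0.0023066
  p_C = 0.00143426
  p_D = 0.000172542
Odds = (0.28/0.31) × (0.0023066/0.269882) = 0.903226 × 0.0085467 ≈ 0.008

0.008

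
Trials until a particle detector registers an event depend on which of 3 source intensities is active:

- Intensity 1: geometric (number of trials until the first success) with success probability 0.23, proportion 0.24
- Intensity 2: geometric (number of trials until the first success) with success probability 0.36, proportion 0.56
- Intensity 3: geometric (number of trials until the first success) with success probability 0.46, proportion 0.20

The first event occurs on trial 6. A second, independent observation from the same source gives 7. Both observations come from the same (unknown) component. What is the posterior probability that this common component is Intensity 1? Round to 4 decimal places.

P(component k | x) = P(Z=k)·f_k(x) / marginal(x), where marginal(x) = Σ_j P(Z=j)·f_j(x).
Since both observations come from the same component, the likelihood for component k is f_k(x₁)·f_k(x₂).
  L_1 = [0.062256] × [0.0479371] = 0.00298438
  L_2 = [0.0386547] × [0.024739] = 0.000956279
  L_3 = [0.0211216] × [0.0114057] = 0.000240906
Prior × likelihood for each component:
  P(Z=1)·L_1 = 0.24 × 0.00298438 = 0.00071625
  P(Z=2)·L_2 = 0.56 × 0.000956279 = 0.000535516
  P(Z=3)·L_3 = 0.20 × 0.000240906 = 4.81811e-05
Marginal: 0.00071625 + 0.000535516 + 4.81811e-05 = 0.00129995
P(Intensity 1 | data) ≈ 0.5510

0.5510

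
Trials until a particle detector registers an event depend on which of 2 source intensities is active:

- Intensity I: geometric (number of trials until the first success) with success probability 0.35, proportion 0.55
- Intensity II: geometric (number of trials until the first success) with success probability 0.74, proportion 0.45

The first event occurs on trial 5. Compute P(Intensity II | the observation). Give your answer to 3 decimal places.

By Bayes' theorem, P(k | x) = π_k f_k(x) / Σ_j π_j f_j(x).
Evaluate each component's likelihood at the observed value:
  L_I = 0.35·(1−0.35)^4 = 0.35·0.178506 = 0.0624772
  L_II = 0.74·(1−0.74)^4 = 0.74·0.00456976 = 0.00338162
Prior × likelihood for each component:
  π_I·L_I = 0.55 × 0.0624772 = 0.0343625
  π_II·L_II = 0.45 × 0.00338162 = 0.00152173
Sum: 0.0343625 + 0.00152173 = 0.0358842
So the posterior for Intensity II is 0.00152173 / 0.0358842 ≈ 0.042.

0.042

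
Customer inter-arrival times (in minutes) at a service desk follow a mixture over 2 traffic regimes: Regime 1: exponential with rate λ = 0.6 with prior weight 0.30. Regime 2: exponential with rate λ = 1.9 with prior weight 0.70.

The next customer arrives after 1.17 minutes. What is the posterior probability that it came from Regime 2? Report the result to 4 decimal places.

P(component k | x) = P(Z=k)·f_k(x) / marginal(x), where marginal(x) = Σ_j P(Z=j)·f_j(x).
Exponential densities:
  L_1 = 0.297356
  L_2 = 0.205739
Weight by the priors:
  P(Z=1)·L_1 = 0.30 × 0.297356 = 0.0892068
  P(Z=2)·L_2 = 0.70 × 0.205739 = 0.144017
Denominator: 0.0892068 + 0.144017 = 0.233224
P(Regime 2 | 1.17 minutes) ≈ 0.6175

0.6175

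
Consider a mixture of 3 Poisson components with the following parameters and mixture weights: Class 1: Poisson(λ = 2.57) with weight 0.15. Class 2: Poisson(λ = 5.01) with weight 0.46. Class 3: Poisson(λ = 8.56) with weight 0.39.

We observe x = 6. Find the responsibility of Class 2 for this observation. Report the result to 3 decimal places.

The responsibility of component k is π_k f_k(x) divided by Σ_j π_j f_j(x).
Component likelihoods at x = 6:
  f_1 = 0.0306288
  f_2 = 0.146514
  f_3 = 0.104701
Unnormalised posteriors:
  π_1·f_1 = 0.15 × 0.0306288 = 0.00459431
  π_2·f_2 = 0.46 × 0.146514 = 0.0673963
  π_3·f_3 = 0.39 × 0.104701 = 0.0408332
Evidence: 0.00459431 + 0.0673963 + 0.0408332 = 0.112824
P(Class 2 | data) ≈ 0.597

0.597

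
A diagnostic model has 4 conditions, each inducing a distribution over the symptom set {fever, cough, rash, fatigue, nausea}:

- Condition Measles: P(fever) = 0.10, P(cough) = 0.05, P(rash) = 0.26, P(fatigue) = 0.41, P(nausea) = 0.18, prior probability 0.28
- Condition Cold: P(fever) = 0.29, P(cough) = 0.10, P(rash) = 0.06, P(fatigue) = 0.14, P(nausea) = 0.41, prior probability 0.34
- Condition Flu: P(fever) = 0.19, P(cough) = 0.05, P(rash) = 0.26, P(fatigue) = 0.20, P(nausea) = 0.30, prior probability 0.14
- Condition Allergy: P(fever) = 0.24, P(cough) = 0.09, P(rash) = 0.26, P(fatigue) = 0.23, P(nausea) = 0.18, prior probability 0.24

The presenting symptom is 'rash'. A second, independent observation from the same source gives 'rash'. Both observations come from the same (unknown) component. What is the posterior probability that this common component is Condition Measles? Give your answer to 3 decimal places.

Posterior ∝ prior × likelihood, so P(k | x) ∝ π_k f_k(x); normalise over all components.
Since both observations come from the same component, the likelihood for component k is f_k(x₁)·f_k(x₂).
  L_Measles = [P(rash | comp) = 0.26] × [0.26] = 0.0676
  L_Cold = [P(rash | comp) = 0.06] × [0.06] = 0.0036
  L_Flu = [P(rash | comp) = 0.26] × [0.26] = 0.0676
  L_Allergy = [P(rash | comp) = 0.26] × [0.26] = 0.0676
Multiply by the mixture weights:
  π_Measles·L_Measles = 0.28 × 0.0676 = 0.018928
  π_Cold·L_Cold = 0.34 × 0.0036 = 0.001224
  π_Flu·L_Flu = 0.14 × 0.0676 = 0.009464
  π_Allergy·L_Allergy = 0.24 × 0.0676 = 0.016224
Denominator: 0.018928 + 0.001224 + 0.009464 + 0.016224 = 0.04584
P(Condition Measles | x) = 0.018928 / 0.04584 ≈ 0.413

0.413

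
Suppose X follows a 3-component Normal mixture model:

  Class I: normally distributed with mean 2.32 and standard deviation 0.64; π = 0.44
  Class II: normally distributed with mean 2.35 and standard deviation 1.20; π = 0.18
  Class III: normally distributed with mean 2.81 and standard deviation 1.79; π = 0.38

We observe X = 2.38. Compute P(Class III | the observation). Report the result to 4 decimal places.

By Bayes' theorem, P(k | x) = w_k f_k(x) / Σ_j w_j f_j(x).
Normal densities:
  f_I = (1/(0.64·√(2π)))·exp(−(2.38−2.32)²/(2·0.64²)) = 0.623347·exp(-0.00439) = 0.620614
  f_II = (1/(1.20·√(2π)))·exp(−(2.38−2.35)²/(2·1.20²)) = 0.332452·exp(-0.00031) = 0.332348
  f_III = (1/(1.79·√(2π)))·exp(−(2.38−2.81)²/(2·1.79²)) = 0.222873·exp(-0.02885) = 0.216534
Prior × likelihood for each component:
  w_I·f_I = 0.44 × 0.620614 = 0.27307
  w_II·f_II = 0.18 × 0.332348 = 0.0598226
  w_III·f_III = 0.38 × 0.216534 = 0.0822829
Denominator: 0.27307 + 0.0598226 + 0.0822829 = 0.415176
P(Class III | x) ≈ 0.1982

0.1982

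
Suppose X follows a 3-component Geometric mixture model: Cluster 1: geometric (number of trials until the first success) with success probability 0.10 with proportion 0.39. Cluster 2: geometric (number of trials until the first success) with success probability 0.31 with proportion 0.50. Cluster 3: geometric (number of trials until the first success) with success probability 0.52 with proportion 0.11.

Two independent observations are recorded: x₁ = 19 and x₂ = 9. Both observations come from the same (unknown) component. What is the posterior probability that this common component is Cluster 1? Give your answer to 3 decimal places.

By Bayes' theorem, P(k | x) = π_k f_k(x) / Σ_j π_j f_j(x).
Since both observations come from the same component, the likelihood for component k is f_k(x₁)·f_k(x₂).
  f_1 = [0.10·(1−0.10)^18 = 0.10·0.150095 = 0.0150095] × [0.0430467] = 0.000646108
  f_2 = [0.31·(1−0.31)^18 = 0.31·0.00125685 = 0.000389624] × [0.0159277] = 6.20583e-06
  f_3 = [0.52·(1−0.52)^18 = 0.52·1.82954e-06 = 9.51362e-07] × [0.00146532] = 1.39405e-09
Prior × likelihood for each component:
  π_1·f_1 = 0.39 × 0.000646108 = 0.000251982
  π_2·f_2 = 0.50 × 6.20583e-06 = 3.10291e-06
  π_3·f_3 = 0.11 × 1.39405e-09 = 1.53346e-10
Marginal: 0.000251982 + 3.10291e-06 + 1.53346e-10 = 0.000255085
P(Cluster 1 | x) ≈ 0.988

0.988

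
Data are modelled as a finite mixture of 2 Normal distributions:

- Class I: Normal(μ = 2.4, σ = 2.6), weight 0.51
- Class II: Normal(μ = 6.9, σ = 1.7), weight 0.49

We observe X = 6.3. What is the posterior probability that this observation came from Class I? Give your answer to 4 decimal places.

0.1904

Apply Bayes' rule: the posterior for each component is proportional to its prior times its likelihood at x.
Evaluate each component's likelihood at the observed value:
  f_I = (1/(2.6·√(2π)))·exp(−(6.3−2.4)²/(2·2.6²)) = 0.153439·exp(-1.12500) = 0.0498145
  f_II = (1/(1.7·√(2π)))·exp(−(6.3−6.9)²/(2·1.7²)) = 0.234672·exp(-0.06228) = 0.220502
Weight by the priors:
  π_I·f_I = 0.51 × 0.0498145 = 0.0254054
  π_II·f_II = 0.49 × 0.220502 = 0.108046
Sum: 0.0254054 + 0.108046 = 0.133451
P(Class I | data) ≈ 0.1904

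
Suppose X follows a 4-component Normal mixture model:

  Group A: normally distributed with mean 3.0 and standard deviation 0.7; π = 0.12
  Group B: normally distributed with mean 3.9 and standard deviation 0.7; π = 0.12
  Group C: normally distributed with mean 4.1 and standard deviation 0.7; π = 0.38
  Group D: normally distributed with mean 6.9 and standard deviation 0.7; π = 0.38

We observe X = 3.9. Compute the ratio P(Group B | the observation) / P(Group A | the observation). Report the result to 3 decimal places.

Posterior odds = (P(Z=i) f_i(x)) / (P(Z=j) f_j(x)); the normalising sum cancels.
Normal densities:
  f_A = 0.249376
  f_B = 0.569918
  f_C = 0.547124
  f_D = 5.8532e-05
Odds = (0.12/0.12) × (0.569918/0.249376) = 1 × 2.28538 ≈ 2.285

2.285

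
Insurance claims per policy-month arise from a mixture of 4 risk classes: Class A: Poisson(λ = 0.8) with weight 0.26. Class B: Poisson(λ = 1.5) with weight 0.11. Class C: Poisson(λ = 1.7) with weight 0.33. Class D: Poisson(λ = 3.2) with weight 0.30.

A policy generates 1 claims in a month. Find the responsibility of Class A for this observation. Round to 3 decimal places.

Posterior ∝ prior × likelihood, so P(k | x) ∝ P(Z=k) f_k(x); normalise over all components.
Component likelihoods at x = 1 claims:
  f_A = 0.359463
  f_B = 0.334695
  f_C = 0.310562
  f_D = 0.130439
Unnormalised posteriors:
  P(Z=A)·f_A = 0.26 × 0.359463 = 0.0934604
  P(Z=B)·f_B = 0.11 × 0.334695 = 0.0368165
  P(Z=C)·f_C = 0.33 × 0.310562 = 0.102485
  P(Z=D)·f_D = 0.30 × 0.130439 = 0.0391317
Evidence: 0.0934604 + 0.0368165 + 0.102485 + 0.0391317 = 0.271894
P(Class A | x) ≈ 0.344

0.344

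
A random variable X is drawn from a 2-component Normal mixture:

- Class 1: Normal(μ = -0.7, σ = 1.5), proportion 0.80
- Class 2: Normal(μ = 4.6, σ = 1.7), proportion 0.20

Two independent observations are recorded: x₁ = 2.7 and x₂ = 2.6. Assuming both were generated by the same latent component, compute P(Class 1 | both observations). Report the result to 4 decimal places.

0.1155

Posterior ∝ prior × likelihood, so P(k | x) ∝ P(Z=k) f_k(x); normalise over all components.
Since both observations come from the same component, the likelihood for component k is f_k(x₁)·f_k(x₂).
  L_1 = [(1/(1.5·√(2π)))·exp(−(2.7−-0.7)²/(2·1.5²)) = 0.265962·exp(-2.56889) = 0.0203781] × [0.0236497] = 0.000481937
  L_2 = [(1/(1.7·√(2π)))·exp(−(2.7−4.6)²/(2·1.7²)) = 0.234672·exp(-0.62457) = 0.125665] × [0.117466] = 0.0147614
Multiply by the mixture weights:
  P(Z=1)·L_1 = 0.80 × 0.000481937 = 0.00038555
  P(Z=2)·L_2 = 0.20 × 0.0147614 = 0.00295227
Sum: 0.00038555 + 0.00295227 = 0.00333782
P(Class 1 | x) ≈ 0.1155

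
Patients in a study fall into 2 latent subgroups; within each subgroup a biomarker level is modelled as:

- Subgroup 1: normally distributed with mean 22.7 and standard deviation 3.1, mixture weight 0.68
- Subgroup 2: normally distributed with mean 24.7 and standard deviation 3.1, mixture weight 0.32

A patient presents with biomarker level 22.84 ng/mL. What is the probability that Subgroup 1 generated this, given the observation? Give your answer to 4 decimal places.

0.7176

Apply Bayes' rule: the posterior for each component is proportional to its prior times its likelihood at x.
Normal densities:
  p_1 = 0.12856
  p_2 = 0.107492
Unnormalised posteriors:
  π_1·p_1 = 0.68 × 0.12856 = 0.0874207
  π_2·p_2 = 0.32 × 0.107492 = 0.0343974
Evidence: 0.0874207 + 0.0343974 = 0.121818
P(Subgroup 1 | data) ≈ 0.7176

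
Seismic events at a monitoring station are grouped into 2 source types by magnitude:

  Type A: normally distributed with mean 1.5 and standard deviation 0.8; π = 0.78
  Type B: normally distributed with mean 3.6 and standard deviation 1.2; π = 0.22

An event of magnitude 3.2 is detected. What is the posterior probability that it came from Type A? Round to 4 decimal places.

0.3703

P(component k | x) = w_k·f_k(x) / marginal(x), where marginal(x) = Σ_j w_j·f_j(x).
Evaluate each component's likelihood at the observed value:
  L_A = 0.0521512
  L_B = 0.314486
Weight by the priors:
  w_A·L_A = 0.78 × 0.0521512 = 0.040678
  w_B·L_B = 0.22 × 0.314486 = 0.0691869
Normaliser: 0.040678 + 0.0691869 = 0.109865
P(Type A | 3.2) = 0.040678 / 0.109865 ≈ 0.3703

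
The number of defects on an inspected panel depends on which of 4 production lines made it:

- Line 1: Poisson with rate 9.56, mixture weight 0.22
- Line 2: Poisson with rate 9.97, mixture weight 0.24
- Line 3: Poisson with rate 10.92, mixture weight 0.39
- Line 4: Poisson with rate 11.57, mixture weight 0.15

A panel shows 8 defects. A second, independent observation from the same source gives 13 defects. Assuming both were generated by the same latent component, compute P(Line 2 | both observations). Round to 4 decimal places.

Apply Bayes' rule: the posterior for each component is proportional to its prior times its likelihood at x.
Since both observations come from the same component, the likelihood for component k is f_k(x₁)·f_k(x₂).
  f_1 = [e^(−9.56)·9.56^8/8! = 0.12198] × [0.0630692] = 0.00769315
  f_2 = [e^(−9.97)·9.97^8/8! = 0.113273] × [0.0722505] = 0.008184
  f_3 = [e^(−10.92)·10.92^8/8! = 0.0907329] × [0.0912259] = 0.00827719
  f_4 = [e^(−11.57)·11.57^8/8! = 0.0752245] × [0.100987] = 0.00759671
Prior × likelihood for each component:
  π_1·f_1 = 0.22 × 0.00769315 = 0.00169249
  π_2·f_2 = 0.24 × 0.008184 = 0.00196416
  π_3·f_3 = 0.39 × 0.00827719 = 0.00322811
  π_4·f_4 = 0.15 × 0.00759671 = 0.00113951
Sum: 0.00169249 + 0.00196416 + 0.00322811 + 0.00113951 = 0.00802426
Responsibility of Line 2: 0.00196416 / 0.00802426 ≈ 0.2448

0.2448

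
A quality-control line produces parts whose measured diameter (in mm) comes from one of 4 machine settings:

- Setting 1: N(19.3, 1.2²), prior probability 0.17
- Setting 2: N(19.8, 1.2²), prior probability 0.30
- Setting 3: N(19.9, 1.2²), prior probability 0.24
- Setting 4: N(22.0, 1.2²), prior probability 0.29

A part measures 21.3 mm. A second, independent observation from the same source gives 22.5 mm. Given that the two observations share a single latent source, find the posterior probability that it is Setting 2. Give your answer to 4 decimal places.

P(component k | x) = π_k·f_k(x) / marginal(x), where marginal(x) = Σ_j π_j·f_j(x).
Since both observations come from the same component, the likelihood for component k is f_k(x₁)·f_k(x₂).
  f_1 = [0.0828976] × [0.00949666] = 0.00078725
  f_2 = [0.152208] × [0.0264497] = 0.00402585
  f_3 = [0.168332] × [0.0317939] = 0.00535193
  f_4 = [0.280439] × [0.30481] = 0.0854807
Multiply by the mixture weights:
  π_1·f_1 = 0.17 × 0.00078725 = 0.000133833
  π_2·f_2 = 0.30 × 0.00402585 = 0.00120775
  π_3·f_3 = 0.24 × 0.00535193 = 0.00128446
  π_4·f_4 = 0.29 × 0.0854807 = 0.0247894
Evidence: 0.000133833 + 0.00120775 + 0.00128446 + 0.0247894 = 0.0274155
Responsibility of Setting 2: 0.00120775 / 0.0274155 ≈ 0.0441

0.0441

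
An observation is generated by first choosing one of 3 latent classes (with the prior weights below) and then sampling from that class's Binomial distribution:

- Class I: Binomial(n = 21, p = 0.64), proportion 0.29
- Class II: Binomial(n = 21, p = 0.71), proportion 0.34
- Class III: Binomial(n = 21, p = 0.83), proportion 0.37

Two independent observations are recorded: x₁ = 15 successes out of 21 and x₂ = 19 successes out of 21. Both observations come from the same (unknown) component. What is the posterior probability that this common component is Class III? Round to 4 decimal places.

Apply Bayes' rule: the posterior for each component is proportional to its prior times its likelihood at x.
Since both observations come from the same component, the likelihood for component k is f_k(x₁)·f_k(x₂).
  f_I = [0.146227] × [0.00565254] = 0.000826552
  f_II = [0.189572] × [0.0263587] = 0.00499688
  f_III = [0.0800528] × [0.176036] = 0.0140922
Unnormalised posteriors:
  π_I·f_I = 0.29 × 0.000826552 = 0.0002397
  π_II·f_II = 0.34 × 0.00499688 = 0.00169894
  π_III·f_III = 0.37 × 0.0140922 = 0.0052141
Evidence: 0.0002397 + 0.00169894 + 0.0052141 = 0.00715274
Responsibility of Class III: 0.0052141 / 0.00715274 ≈ 0.7290

0.7290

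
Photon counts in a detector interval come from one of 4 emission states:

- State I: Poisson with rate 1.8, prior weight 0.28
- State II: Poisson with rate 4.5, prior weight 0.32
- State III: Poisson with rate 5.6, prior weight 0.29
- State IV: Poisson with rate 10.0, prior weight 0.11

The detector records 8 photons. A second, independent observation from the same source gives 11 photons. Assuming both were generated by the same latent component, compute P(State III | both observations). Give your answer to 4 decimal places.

Posterior ∝ prior × likelihood, so P(k | x) ∝ π_k f_k(x); normalise over all components.
Since both observations come from the same component, the likelihood for component k is f_k(x₁)·f_k(x₂).
  L_I = [e^(−1.8)·1.8^8/8! = 0.000451783] × [2.66141e-06] = 1.20238e-09
  L_II = [e^(−4.5)·4.5^8/8! = 0.0463292] × [0.00426439] = 0.000197566
  L_III = [e^(−5.6)·5.6^8/8! = 0.0887022] × [0.0157349] = 0.00139572
  L_IV = [e^(−10.0)·10.0^8/8! = 0.112599] × [0.113736] = 0.0128066
Multiply by the mixture weights:
  π_I·L_I = 0.28 × 1.20238e-09 = 3.36666e-10
  π_II·L_II = 0.32 × 0.000197566 = 6.3221e-05
  π_III·L_III = 0.29 × 0.00139572 = 0.000404759
  π_IV·L_IV = 0.11 × 0.0128066 = 0.00140873
Denominator: 3.36666e-10 + 6.3221e-05 + 0.000404759 + 0.00140873 = 0.00187671
So the posterior for State III is 0.000404759 / 0.00187671 ≈ 0.2157.

0.2157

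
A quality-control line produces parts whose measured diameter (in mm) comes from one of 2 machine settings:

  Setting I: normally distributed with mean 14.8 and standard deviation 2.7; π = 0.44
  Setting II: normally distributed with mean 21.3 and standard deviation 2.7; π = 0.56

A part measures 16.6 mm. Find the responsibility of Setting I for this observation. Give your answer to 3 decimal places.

By Bayes' theorem, P(k | x) = π_k f_k(x) / Σ_j π_j f_j(x).
Evaluate each component's likelihood at the observed value:
  p_I = 0.118314
  p_II = 0.0324752
Prior × likelihood for each component:
  π_I·p_I = 0.44 × 0.118314 = 0.0520582
  π_II·p_II = 0.56 × 0.0324752 = 0.0181861
Evidence: 0.0520582 + 0.0181861 = 0.0702443
P(Setting I | x) = 0.0520582 / 0.0702443 ≈ 0.741

0.741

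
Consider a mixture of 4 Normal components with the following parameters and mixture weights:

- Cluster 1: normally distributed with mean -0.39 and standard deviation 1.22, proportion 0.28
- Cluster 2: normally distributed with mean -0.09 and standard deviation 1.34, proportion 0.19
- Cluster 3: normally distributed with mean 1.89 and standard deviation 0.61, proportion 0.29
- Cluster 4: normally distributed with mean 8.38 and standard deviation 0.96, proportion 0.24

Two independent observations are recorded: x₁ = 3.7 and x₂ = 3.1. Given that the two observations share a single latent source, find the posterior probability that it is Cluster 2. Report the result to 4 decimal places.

By Bayes' theorem, P(k | x) = π_k f_k(x) / Σ_j π_j f_j(x).
Since both observations come from the same component, the likelihood for component k is f_k(x₁)·f_k(x₂).
  p_1 = [0.00118587] × [0.0054646] = 6.48029e-06
  p_2 = [0.00545396] × [0.0175057] = 9.54754e-05
  p_3 = [0.00801197] × [0.0914475] = 0.000732675
  p_4 = [2.87077e-06] × [1.12185e-07] = 3.22058e-13
Unnormalised posteriors:
  π_1·p_1 = 0.28 × 6.48029e-06 = 1.81448e-06
  π_2·p_2 = 0.19 × 9.54754e-05 = 1.81403e-05
  π_3·p_3 = 0.29 × 0.000732675 = 0.000212476
  π_4·p_4 = 0.24 × 3.22058e-13 = 7.72939e-14
Sum: 1.81448e-06 + 1.81403e-05 + 0.000212476 + 7.72939e-14 = 0.00023243
P(Cluster 2 | x₁,x₂) = 1.81403e-05 / 0.00023243 ≈ 0.0780

0.0780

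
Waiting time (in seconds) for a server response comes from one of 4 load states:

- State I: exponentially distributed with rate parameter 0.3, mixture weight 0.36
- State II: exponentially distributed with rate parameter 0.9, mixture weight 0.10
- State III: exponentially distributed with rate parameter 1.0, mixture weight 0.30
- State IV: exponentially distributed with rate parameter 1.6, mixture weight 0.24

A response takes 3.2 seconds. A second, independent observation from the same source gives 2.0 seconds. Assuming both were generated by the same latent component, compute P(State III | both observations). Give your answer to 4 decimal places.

0.1767

The responsibility of component k is w_k f_k(x) divided by Σ_j w_j f_j(x).
Since both observations come from the same component, the likelihood for component k is f_k(x₁)·f_k(x₂).
  L_I = [0.3·e^(−0.3·3.2) = 0.3·e^(−0.9600) = 0.114868] × [0.164643] = 0.0189122
  L_II = [0.9·e^(−0.9·3.2) = 0.9·e^(−2.8800) = 0.0505213] × [0.148769] = 0.007516
  L_III = [1.0·e^(−1.0·3.2) = 1.0·e^(−3.2000) = 0.0407622] × [0.135335] = 0.00551656
  L_IV = [1.6·e^(−1.6·3.2) = 1.6·e^(−5.1200) = 0.00956164] × [0.0652195] = 0.000623605
Prior × likelihood for each component:
  w_I·L_I = 0.36 × 0.0189122 = 0.00680841
  w_II·L_II = 0.10 × 0.007516 = 0.0007516
  w_III·L_III = 0.30 × 0.00551656 = 0.00165497
  w_IV·L_IV = 0.24 × 0.000623605 = 0.000149665
Normaliser: 0.00680841 + 0.0007516 + 0.00165497 + 0.000149665 = 0.00936464
Responsibility of State III: 0.00165497 / 0.00936464 ≈ 0.1767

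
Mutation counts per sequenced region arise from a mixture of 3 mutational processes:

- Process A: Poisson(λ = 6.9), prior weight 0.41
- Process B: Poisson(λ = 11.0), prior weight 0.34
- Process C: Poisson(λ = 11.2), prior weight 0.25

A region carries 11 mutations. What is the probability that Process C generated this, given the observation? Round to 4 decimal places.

0.3391

The responsibility of component k is w_k f_k(x) divided by Σ_j w_j f_j(x).
Evaluate each component's likelihood at the observed value:
  f_A = e^(−6.9)·6.9^11/11! = 0.042614
  f_B = e^(−11.0)·11.0^11/11! = 0.119378
  f_C = e^(−11.2)·11.2^11/11! = 0.119164
Multiply by the mixture weights:
  w_A·f_A = 0.41 × 0.042614 = 0.0174717
  w_B·f_B = 0.34 × 0.119378 = 0.0405885
  w_C·f_C = 0.25 × 0.119164 = 0.0297909
Evidence: 0.0174717 + 0.0405885 + 0.0297909 = 0.0878512
So the posterior for Process C is 0.0297909 / 0.0878512 ≈ 0.3391.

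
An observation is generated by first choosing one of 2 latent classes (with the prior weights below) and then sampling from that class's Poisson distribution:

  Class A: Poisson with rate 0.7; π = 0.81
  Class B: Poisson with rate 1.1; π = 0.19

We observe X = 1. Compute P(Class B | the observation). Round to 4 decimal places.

0.1981

Posterior ∝ prior × likelihood, so P(k | x) ∝ π_k f_k(x); normalise over all components.
Component likelihoods at x = 1:
  L_A = 0.34761
  L_B = 0.366158
Unnormalised posteriors:
  π_A·L_A = 0.81 × 0.34761 = 0.281564
  π_B·L_B = 0.19 × 0.366158 = 0.0695701
Marginal: 0.281564 + 0.0695701 = 0.351134
P(Class B | the observation) ≈ 0.1981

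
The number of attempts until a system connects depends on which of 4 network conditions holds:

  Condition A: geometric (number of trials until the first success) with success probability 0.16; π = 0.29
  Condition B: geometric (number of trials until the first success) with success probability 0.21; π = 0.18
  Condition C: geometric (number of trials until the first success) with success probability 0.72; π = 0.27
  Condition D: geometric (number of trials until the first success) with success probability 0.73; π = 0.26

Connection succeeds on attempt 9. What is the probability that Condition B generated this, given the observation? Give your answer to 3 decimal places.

The responsibility of component k is P(Z=k) f_k(x) divided by Σ_j P(Z=j) f_j(x).
Geometric probabilities:
  f_A = 0.16·(1−0.16)^8 = 0.16·0.247876 = 0.0396601
  f_B = 0.21·(1−0.21)^8 = 0.21·0.151711 = 0.0318593
  f_C = 0.72·(1−0.72)^8 = 0.72·3.77802e-05 = 2.72017e-05
  f_D = 0.73·(1−0.73)^8 = 0.73·2.8243e-05 = 2.06174e-05
Unnormalised posteriors:
  P(Z=A)·f_A = 0.29 × 0.0396601 = 0.0115014
  P(Z=B)·f_B = 0.18 × 0.0318593 = 0.00573467
  P(Z=C)·f_C = 0.27 × 2.72017e-05 = 7.34447e-06
  P(Z=D)·f_D = 0.26 × 2.06174e-05 = 5.36051e-06
Evidence: 0.0115014 + 0.00573467 + 7.34447e-06 + 5.36051e-06 = 0.0172488
P(Condition B | the observation) ≈ 0.332

0.332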